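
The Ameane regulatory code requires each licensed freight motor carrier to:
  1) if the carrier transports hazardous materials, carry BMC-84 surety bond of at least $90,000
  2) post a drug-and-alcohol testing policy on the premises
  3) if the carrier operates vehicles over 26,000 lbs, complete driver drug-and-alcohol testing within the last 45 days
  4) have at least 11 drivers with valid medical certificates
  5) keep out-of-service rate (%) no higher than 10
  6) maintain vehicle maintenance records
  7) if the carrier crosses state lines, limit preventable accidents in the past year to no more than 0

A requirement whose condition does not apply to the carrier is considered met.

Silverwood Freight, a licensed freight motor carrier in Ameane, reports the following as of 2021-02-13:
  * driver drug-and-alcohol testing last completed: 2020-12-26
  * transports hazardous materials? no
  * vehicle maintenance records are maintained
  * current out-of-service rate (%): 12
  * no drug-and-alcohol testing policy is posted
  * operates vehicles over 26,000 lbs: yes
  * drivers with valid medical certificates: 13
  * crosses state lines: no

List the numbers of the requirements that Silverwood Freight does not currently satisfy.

1. condition 'transports hazardous materials' does not hold → requirement n/a → met
2. drug-and-alcohol testing policy absent → not met
3. condition 'operates vehicles over 26,000 lbs' holds; driver drug-and-alcohol testing 49 days ago vs limit 45 → not met
4. drivers with valid medical certificates 13 ≥ 11 → met
5. out-of-service rate (%) 12 > 10 → not met
6. vehicle maintenance records present → met
7. condition 'crosses state lines' does not hold → requirement n/a → met
Not met: 2, 3, 5

2, 3, 5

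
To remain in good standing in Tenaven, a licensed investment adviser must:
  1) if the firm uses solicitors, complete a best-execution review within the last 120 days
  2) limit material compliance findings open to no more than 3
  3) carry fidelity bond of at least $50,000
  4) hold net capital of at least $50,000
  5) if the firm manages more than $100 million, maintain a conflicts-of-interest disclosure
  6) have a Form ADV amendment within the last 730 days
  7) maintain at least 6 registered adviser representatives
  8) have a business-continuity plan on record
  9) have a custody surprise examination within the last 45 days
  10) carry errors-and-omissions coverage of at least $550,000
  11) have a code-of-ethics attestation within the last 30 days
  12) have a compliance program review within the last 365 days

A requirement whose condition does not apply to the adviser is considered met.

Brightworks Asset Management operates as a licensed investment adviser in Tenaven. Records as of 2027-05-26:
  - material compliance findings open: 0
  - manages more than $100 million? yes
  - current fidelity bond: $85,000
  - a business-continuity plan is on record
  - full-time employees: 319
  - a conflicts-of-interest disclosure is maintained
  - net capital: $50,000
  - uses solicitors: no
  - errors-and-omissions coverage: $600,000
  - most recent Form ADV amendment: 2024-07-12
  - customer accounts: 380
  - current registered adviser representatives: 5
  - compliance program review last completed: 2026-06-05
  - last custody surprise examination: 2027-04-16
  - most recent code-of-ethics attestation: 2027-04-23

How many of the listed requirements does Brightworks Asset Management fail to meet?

1. condition 'uses solicitors' does not hold → requirement n/a → met
2. material compliance findings open 0 ≤ 3 → met
3. fidelity bond $85,000 ≥ $50,000 → met
4. net capital $50,000 ≥ $50,000 → met
5. condition 'manages more than $100 million' holds; conflicts-of-interest disclosure present → met
6. Form ADV amendment 1048 days ago vs limit 730 → not met
7. registered adviser representatives 5 < 6 → not met
8. business-continuity plan present → met
9. custody surprise examination 40 days ago vs limit 45 → met
10. errors-and-omissions coverage $600,000 ≥ $550,000 → met
11. code-of-ethics attestation 33 days ago vs limit 30 → not met
12. compliance program review 355 days ago vs limit 365 → met
Not met: 3 of 12

3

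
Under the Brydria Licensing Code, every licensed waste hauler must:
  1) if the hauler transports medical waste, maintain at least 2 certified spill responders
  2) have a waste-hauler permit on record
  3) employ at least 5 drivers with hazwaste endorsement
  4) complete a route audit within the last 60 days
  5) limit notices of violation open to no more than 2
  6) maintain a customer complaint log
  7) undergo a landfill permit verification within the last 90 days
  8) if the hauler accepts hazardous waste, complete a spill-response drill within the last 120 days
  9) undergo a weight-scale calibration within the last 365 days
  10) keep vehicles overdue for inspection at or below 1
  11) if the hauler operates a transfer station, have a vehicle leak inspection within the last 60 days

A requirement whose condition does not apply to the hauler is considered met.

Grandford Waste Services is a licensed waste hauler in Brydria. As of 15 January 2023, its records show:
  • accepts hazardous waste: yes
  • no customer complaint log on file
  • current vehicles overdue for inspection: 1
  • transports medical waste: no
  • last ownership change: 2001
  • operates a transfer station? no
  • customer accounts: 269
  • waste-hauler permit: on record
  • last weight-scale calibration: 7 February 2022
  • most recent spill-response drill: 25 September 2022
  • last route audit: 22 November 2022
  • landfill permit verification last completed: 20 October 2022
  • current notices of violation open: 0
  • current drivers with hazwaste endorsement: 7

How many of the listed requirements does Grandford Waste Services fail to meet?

1. condition 'transports medical waste' does not hold → requirement n/a → met
2. waste-hauler permit present → met
3. drivers with hazwaste endorsement 7 ≥ 5 → met
4. route audit 54 days ago vs limit 60 → met
5. notices of violation open 0 ≤ 2 → met
6. customer complaint log absent → not met
7. landfill permit verification 87 days ago vs limit 90 → met
8. condition 'accepts hazardous waste' holds; spill-response drill 112 days ago vs limit 120 → met
9. weight-scale calibration 342 days ago vs limit 365 → met
10. vehicles overdue for inspection 1 ≤ 1 → met
11. condition 'operates a transfer station' does not hold → requirement n/a → met
Not met: 1 of 11

1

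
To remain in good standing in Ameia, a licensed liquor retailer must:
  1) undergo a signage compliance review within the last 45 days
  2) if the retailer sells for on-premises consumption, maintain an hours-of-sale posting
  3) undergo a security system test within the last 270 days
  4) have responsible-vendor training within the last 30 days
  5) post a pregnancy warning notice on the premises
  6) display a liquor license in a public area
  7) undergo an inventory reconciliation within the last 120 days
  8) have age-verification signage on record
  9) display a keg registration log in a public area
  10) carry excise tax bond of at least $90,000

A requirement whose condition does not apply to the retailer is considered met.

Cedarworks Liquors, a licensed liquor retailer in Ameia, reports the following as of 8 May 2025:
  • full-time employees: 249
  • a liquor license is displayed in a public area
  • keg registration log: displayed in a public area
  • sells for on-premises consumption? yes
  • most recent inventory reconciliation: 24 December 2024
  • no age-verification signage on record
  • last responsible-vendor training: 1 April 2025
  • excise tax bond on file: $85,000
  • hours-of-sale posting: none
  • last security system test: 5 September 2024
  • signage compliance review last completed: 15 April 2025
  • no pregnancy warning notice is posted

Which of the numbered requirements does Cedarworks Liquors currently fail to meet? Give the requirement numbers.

2, 4, 5, 7, 8, 10

1. signage compliance review 23 days ago vs limit 45 → met
2. condition 'sells for on-premises consumption' holds; hours-of-sale posting absent → not met
3. security system test 245 days ago vs limit 270 → met
4. responsible-vendor training 37 days ago vs limit 30 → not met
5. pregnancy warning notice absent → not met
6. liquor license present → met
7. inventory reconciliation 135 days ago vs limit 120 → not met
8. age-verification signage absent → not met
9. keg registration log present → met
10. excise tax bond $85,000 < $90,000 → not met
Not met: 2, 4, 5, 7, 8, 10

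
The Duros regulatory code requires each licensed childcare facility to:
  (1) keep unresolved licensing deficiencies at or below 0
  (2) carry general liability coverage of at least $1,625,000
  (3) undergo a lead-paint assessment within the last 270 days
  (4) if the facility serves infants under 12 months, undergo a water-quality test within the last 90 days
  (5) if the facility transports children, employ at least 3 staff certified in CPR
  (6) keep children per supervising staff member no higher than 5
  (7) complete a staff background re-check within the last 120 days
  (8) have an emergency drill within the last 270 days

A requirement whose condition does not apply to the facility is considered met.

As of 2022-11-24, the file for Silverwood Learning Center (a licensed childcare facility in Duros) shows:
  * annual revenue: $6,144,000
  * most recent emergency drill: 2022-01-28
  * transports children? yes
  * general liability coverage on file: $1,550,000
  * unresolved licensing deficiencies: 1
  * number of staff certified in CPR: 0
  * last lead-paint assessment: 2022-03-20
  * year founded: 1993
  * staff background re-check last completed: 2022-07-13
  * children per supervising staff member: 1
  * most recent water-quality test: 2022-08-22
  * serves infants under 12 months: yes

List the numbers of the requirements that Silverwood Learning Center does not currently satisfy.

1. unresolved licensing deficiencies 1 > 0 → not met
2. general liability coverage $1,550,000 < $1,625,000 → not met
3. lead-paint assessment 249 days ago vs limit 270 → met
4. condition 'serves infants under 12 months' holds; water-quality test 94 days ago vs limit 90 → not met
5. condition 'transports children' holds; staff certified in CPR 0 < 3 → not met
6. children per supervising staff member 1 ≤ 5 → met
7. staff background re-check 134 days ago vs limit 120 → not met
8. emergency drill 300 days ago vs limit 270 → not met
Not met: 1, 2, 4, 5, 7, 8

1, 2, 4, 5, 7, 8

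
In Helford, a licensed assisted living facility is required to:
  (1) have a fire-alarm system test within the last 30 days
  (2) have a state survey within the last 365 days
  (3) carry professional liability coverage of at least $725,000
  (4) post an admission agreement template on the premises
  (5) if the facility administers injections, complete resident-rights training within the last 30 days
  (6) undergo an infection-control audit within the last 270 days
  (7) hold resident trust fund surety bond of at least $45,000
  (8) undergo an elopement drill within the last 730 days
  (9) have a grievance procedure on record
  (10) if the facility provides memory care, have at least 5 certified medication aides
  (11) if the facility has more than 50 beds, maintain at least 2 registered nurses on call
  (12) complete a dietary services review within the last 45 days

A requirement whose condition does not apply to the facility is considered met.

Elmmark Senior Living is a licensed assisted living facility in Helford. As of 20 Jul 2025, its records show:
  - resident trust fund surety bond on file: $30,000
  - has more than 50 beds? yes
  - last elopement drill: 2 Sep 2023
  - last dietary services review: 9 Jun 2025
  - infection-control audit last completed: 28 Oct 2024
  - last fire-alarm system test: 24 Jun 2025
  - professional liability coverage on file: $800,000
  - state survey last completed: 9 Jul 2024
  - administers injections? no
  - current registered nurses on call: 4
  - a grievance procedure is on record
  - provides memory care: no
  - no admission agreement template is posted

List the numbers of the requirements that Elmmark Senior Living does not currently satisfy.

1. fire-alarm system test 26 days ago vs limit 30 → met
2. state survey 376 days ago vs limit 365 → not met
3. professional liability coverage $800,000 ≥ $725,000 → met
4. admission agreement template absent → not met
5. condition 'administers injections' does not hold → requirement n/a → met
6. infection-control audit 265 days ago vs limit 270 → met
7. resident trust fund surety bond $30,000 < $45,000 → not met
8. elopement drill 687 days ago vs limit 730 → met
9. grievance procedure present → met
10. condition 'provides memory care' does not hold → requirement n/a → met
11. condition 'has more than 50 beds' holds; registered nurses on call 4 ≥ 2 → met
12. dietary services review 41 days ago vs limit 45 → met
Not met: 2, 4, 7

2, 4, 7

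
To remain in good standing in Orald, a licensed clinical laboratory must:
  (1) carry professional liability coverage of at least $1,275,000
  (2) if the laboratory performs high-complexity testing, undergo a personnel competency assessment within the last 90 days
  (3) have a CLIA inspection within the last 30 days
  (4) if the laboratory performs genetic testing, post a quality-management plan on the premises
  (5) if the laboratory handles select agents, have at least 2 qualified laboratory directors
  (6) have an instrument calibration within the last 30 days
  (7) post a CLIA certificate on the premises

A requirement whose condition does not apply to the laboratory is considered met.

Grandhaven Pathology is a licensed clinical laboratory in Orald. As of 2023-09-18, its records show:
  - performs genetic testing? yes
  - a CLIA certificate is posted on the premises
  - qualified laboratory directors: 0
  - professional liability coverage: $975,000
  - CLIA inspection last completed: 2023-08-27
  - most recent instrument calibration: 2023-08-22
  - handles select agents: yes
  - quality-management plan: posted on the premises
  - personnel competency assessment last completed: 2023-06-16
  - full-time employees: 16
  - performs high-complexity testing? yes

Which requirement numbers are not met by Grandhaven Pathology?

1, 2, 5

1. professional liability coverage $975,000 < $1,275,000 → not met
2. condition 'performs high-complexity testing' holds; personnel competency assessment 94 days ago vs limit 90 → not met
3. CLIA inspection 22 days ago vs limit 30 → met
4. condition 'performs genetic testing' holds; quality-management plan present → met
5. condition 'handles select agents' holds; qualified laboratory directors 0 < 2 → not met
6. instrument calibration 27 days ago vs limit 30 → met
7. CLIA certificate present → met
Not met: 1, 2, 5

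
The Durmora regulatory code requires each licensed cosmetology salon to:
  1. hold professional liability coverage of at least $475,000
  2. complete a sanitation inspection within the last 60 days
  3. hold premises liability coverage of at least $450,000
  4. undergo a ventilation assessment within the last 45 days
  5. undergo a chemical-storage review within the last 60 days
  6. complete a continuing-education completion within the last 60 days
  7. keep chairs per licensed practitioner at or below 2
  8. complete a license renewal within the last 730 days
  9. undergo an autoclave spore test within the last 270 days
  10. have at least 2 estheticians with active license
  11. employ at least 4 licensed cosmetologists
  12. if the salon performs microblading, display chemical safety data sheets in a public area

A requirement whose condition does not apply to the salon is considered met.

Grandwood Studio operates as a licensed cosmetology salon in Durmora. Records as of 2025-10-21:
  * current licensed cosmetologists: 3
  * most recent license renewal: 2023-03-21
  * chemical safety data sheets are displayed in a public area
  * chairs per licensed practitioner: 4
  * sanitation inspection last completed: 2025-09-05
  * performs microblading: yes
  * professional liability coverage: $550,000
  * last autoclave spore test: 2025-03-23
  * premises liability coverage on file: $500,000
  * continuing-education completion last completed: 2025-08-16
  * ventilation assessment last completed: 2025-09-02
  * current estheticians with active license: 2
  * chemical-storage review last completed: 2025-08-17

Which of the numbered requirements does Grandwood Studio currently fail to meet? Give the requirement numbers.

1. professional liability coverage $550,000 ≥ $475,000 → met
2. sanitation inspection 46 days ago vs limit 60 → met
3. premises liability coverage $500,000 ≥ $450,000 → met
4. ventilation assessment 49 days ago vs limit 45 → not met
5. chemical-storage review 65 days ago vs limit 60 → not met
6. continuing-education completion 66 days ago vs limit 60 → not met
7. chairs per licensed practitioner 4 > 2 → not met
8. license renewal 945 days ago vs limit 730 → not met
9. autoclave spore test 212 days ago vs limit 270 → met
10. estheticians with active license 2 ≥ 2 → met
11. licensed cosmetologists 3 < 4 → not met
12. condition 'performs microblading' holds; chemical safety data sheets present → met
Not met: 4, 5, 6, 7, 8, 11

4, 5, 6, 7, 8, 11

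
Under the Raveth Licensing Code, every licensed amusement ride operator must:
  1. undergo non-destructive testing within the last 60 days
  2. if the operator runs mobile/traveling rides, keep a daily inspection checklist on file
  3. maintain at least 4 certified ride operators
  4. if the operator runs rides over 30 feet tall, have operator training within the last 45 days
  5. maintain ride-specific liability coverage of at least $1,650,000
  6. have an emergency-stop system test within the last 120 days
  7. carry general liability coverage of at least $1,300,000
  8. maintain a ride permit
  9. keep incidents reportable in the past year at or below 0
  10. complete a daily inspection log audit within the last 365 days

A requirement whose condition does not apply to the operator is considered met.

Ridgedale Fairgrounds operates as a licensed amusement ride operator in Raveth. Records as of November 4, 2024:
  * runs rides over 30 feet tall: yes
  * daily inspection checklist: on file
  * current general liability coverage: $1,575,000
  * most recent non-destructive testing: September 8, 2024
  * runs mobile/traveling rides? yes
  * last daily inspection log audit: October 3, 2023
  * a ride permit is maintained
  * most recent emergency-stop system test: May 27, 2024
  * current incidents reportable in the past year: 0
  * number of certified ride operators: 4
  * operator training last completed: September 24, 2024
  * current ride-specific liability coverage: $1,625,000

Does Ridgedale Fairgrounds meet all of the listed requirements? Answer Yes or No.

1. non-destructive testing 57 days ago vs limit 60 → met
2. condition 'runs mobile/traveling rides' holds; daily inspection checklist present → met
3. certified ride operators 4 ≥ 4 → met
4. condition 'runs rides over 30 feet tall' holds; operator training 41 days ago vs limit 45 → met
5. ride-specific liability coverage $1,625,000 < $1,650,000 → not met
6. emergency-stop system test 161 days ago vs limit 120 → not met
7. general liability coverage $1,575,000 ≥ $1,300,000 → met
8. ride permit present → met
9. incidents reportable in the past year 0 ≤ 0 → met
10. daily inspection log audit 398 days ago vs limit 365 → not met
Not met: 5, 6, 10

No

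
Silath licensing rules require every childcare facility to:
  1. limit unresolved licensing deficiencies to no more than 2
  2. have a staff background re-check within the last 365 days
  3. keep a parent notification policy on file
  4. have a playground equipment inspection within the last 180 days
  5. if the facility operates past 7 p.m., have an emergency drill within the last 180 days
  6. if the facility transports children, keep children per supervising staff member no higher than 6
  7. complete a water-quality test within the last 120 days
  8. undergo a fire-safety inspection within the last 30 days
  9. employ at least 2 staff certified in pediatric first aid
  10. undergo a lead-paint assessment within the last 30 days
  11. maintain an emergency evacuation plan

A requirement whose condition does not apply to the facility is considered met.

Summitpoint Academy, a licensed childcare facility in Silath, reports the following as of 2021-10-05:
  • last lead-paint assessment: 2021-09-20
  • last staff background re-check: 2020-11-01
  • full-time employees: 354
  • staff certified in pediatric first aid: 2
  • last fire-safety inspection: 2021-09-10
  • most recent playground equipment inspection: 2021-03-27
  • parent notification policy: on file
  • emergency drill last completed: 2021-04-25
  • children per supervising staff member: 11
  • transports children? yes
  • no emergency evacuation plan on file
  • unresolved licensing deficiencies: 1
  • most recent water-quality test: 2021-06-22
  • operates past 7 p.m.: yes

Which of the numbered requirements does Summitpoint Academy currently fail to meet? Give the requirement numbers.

1. unresolved licensing deficiencies 1 ≤ 2 → met
2. staff background re-check 338 days ago vs limit 365 → met
3. parent notification policy present → met
4. playground equipment inspection 192 days ago vs limit 180 → not met
5. condition 'operates past 7 p.m.' holds; emergency drill 163 days ago vs limit 180 → met
6. condition 'transports children' holds; children per supervising staff member 11 > 6 → not met
7. water-quality test 105 days ago vs limit 120 → met
8. fire-safety inspection 25 days ago vs limit 30 → met
9. staff certified in pediatric first aid 2 ≥ 2 → met
10. lead-paint assessment 15 days ago vs limit 30 → met
11. emergency evacuation plan absent → not met
Not met: 4, 6, 11

4, 6, 11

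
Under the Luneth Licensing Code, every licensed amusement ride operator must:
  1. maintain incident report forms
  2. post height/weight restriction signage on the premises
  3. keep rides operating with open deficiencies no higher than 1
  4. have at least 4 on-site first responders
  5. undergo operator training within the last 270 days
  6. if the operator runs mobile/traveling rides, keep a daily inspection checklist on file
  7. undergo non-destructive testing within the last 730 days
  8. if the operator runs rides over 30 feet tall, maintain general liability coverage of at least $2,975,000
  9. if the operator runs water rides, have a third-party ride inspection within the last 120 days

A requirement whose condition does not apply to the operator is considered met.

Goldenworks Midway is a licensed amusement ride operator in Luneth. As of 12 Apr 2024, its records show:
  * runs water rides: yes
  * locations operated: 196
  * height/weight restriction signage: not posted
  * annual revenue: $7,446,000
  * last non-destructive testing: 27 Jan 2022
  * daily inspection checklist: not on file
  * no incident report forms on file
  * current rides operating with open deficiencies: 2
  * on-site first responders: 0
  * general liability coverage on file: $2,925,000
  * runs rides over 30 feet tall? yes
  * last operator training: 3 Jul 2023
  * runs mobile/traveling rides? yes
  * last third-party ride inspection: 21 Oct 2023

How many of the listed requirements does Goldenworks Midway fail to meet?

9

1. incident report forms absent → not met
2. height/weight restriction signage absent → not met
3. rides operating with open deficiencies 2 > 1 → not met
4. on-site first responders 0 < 4 → not met
5. operator training 284 days ago vs limit 270 → not met
6. condition 'runs mobile/traveling rides' holds; daily inspection checklist absent → not met
7. non-destructive testing 806 days ago vs limit 730 → not met
8. condition 'runs rides over 30 feet tall' holds; general liability coverage $2,925,000 < $2,975,000 → not met
9. condition 'runs water rides' holds; third-party ride inspection 174 days ago vs limit 120 → not met
Not met: 9 of 9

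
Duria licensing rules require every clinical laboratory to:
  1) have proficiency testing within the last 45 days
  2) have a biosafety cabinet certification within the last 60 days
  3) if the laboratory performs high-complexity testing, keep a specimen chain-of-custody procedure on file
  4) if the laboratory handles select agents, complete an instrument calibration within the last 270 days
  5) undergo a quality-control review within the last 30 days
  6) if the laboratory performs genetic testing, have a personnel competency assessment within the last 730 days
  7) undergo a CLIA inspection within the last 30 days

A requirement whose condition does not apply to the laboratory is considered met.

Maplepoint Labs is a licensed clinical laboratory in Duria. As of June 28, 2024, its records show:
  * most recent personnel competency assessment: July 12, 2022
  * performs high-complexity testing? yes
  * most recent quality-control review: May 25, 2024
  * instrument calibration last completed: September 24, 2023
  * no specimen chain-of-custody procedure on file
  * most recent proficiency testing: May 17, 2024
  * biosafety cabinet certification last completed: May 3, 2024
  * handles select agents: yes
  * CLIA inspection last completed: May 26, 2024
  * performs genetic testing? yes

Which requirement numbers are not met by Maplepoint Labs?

1. proficiency testing 42 days ago vs limit 45 → met
2. biosafety cabinet certification 56 days ago vs limit 60 → met
3. condition 'performs high-complexity testing' holds; specimen chain-of-custody procedure absent → not met
4. condition 'handles select agents' holds; instrument calibration 278 days ago vs limit 270 → not met
5. quality-control review 34 days ago vs limit 30 → not met
6. condition 'performs genetic testing' holds; personnel competency assessment 717 days ago vs limit 730 → met
7. CLIA inspection 33 days ago vs limit 30 → not met
Not met: 3, 4, 5, 7

3, 4, 5, 7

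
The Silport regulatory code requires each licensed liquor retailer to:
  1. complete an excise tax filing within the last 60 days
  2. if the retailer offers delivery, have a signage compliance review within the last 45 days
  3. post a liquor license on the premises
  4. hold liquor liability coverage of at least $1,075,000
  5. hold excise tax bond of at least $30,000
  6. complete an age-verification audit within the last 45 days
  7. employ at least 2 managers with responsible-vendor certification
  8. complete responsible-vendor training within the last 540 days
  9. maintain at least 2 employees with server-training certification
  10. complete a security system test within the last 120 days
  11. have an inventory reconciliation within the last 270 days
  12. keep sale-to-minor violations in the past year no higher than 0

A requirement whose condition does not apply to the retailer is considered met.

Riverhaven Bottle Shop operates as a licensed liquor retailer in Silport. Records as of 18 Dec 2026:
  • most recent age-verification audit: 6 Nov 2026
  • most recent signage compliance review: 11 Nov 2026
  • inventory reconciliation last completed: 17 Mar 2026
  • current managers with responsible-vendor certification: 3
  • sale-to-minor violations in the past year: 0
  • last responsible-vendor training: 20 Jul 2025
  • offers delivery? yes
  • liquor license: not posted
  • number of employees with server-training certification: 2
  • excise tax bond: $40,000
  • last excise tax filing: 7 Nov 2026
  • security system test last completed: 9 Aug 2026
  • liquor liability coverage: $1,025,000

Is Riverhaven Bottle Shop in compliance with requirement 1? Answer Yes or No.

1. excise tax filing 41 days ago vs limit 60 → met

Yes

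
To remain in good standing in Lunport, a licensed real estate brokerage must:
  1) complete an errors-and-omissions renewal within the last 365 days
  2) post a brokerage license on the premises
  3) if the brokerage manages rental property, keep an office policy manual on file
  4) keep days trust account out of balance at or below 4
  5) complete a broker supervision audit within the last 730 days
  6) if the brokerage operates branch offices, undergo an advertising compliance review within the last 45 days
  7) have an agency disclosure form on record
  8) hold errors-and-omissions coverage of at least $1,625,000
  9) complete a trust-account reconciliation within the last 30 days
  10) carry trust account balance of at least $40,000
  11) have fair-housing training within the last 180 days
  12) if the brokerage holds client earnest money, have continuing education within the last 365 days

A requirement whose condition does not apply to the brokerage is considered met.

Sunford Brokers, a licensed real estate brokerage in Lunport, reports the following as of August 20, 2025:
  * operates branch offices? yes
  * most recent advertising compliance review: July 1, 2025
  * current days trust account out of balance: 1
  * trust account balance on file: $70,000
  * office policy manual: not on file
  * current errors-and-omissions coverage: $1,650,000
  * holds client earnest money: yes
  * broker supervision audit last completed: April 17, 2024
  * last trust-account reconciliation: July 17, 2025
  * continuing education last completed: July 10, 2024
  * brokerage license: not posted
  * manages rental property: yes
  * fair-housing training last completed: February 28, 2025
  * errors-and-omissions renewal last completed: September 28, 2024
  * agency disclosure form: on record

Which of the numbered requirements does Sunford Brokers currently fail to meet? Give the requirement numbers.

1. errors-and-omissions renewal 326 days ago vs limit 365 → met
2. brokerage license absent → not met
3. condition 'manages rental property' holds; office policy manual absent → not met
4. days trust account out of balance 1 ≤ 4 → met
5. broker supervision audit 490 days ago vs limit 730 → met
6. condition 'operates branch offices' holds; advertising compliance review 50 days ago vs limit 45 → not met
7. agency disclosure form present → met
8. errors-and-omissions coverage $1,650,000 ≥ $1,625,000 → met
9. trust-account reconciliation 34 days ago vs limit 30 → not met
10. trust account balance $70,000 ≥ $40,000 → met
11. fair-housing training 173 days ago vs limit 180 → met
12. condition 'holds client earnest money' holds; continuing education 406 days ago vs limit 365 → not met
Not met: 2, 3, 6, 9, 12

2, 3, 6, 9, 12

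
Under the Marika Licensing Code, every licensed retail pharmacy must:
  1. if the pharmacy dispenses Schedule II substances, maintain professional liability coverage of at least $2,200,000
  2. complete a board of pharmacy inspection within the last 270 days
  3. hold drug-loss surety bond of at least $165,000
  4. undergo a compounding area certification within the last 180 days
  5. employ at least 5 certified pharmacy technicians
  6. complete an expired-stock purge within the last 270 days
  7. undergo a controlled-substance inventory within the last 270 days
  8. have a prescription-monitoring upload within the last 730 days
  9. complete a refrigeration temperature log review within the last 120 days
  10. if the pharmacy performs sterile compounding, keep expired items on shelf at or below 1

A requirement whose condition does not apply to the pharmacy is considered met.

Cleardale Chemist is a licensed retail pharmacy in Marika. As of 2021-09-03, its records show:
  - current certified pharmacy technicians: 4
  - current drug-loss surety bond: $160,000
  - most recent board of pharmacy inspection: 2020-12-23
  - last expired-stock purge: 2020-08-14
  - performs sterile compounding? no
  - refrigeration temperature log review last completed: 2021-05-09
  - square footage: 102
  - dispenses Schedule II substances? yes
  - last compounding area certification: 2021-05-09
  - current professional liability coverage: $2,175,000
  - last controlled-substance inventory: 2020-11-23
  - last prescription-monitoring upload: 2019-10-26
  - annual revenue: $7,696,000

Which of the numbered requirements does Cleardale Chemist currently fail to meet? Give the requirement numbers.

1, 3, 5, 6, 7

1. condition 'dispenses Schedule II substances' holds; professional liability coverage $2,175,000 < $2,200,000 → not met
2. board of pharmacy inspection 254 days ago vs limit 270 → met
3. drug-loss surety bond $160,000 < $165,000 → not met
4. compounding area certification 117 days ago vs limit 180 → met
5. certified pharmacy technicians 4 < 5 → not met
6. expired-stock purge 385 days ago vs limit 270 → not met
7. controlled-substance inventory 284 days ago vs limit 270 → not met
8. prescription-monitoring upload 678 days ago vs limit 730 → met
9. refrigeration temperature log review 117 days ago vs limit 120 → met
10. condition 'performs sterile compounding' does not hold → requirement n/a → met
Not met: 1, 3, 5, 6, 7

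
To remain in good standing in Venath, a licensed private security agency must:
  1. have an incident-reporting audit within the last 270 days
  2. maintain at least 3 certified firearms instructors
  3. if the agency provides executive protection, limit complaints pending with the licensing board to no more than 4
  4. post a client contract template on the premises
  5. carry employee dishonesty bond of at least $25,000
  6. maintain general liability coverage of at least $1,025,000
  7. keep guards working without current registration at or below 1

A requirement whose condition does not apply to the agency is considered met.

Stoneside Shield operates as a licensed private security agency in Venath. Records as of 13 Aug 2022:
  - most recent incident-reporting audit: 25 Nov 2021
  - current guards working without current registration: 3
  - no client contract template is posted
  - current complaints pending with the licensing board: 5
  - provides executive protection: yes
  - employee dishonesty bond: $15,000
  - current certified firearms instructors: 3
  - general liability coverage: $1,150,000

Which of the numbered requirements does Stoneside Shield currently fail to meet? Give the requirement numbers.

1. incident-reporting audit 261 days ago vs limit 270 → met
2. certified firearms instructors 3 ≥ 3 → met
3. condition 'provides executive protection' holds; complaints pending with the licensing board 5 > 4 → not met
4. client contract template absent → not met
5. employee dishonesty bond $15,000 < $25,000 → not met
6. general liability coverage $1,150,000 ≥ $1,025,000 → met
7. guards working without current registration 3 > 1 → not met
Not met: 3, 4, 5, 7

3, 4, 5, 7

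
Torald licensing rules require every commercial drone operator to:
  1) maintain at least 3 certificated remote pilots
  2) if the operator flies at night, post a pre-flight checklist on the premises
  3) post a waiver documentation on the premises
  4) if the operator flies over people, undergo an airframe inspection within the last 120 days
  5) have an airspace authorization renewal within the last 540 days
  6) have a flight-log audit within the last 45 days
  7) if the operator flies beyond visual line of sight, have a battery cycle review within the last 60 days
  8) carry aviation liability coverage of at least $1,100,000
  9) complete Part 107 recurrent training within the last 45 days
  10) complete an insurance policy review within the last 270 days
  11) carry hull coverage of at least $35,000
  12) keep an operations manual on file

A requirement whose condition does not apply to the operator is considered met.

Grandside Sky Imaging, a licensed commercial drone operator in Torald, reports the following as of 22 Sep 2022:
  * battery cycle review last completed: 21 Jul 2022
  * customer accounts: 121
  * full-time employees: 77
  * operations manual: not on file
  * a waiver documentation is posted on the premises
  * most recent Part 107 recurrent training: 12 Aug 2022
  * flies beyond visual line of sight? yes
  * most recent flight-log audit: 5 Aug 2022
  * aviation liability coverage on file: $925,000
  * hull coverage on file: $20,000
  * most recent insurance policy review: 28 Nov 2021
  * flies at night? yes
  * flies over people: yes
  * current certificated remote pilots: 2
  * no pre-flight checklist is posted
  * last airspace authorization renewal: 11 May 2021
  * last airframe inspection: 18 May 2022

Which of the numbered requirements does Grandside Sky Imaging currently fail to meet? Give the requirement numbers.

1. certificated remote pilots 2 < 3 → not met
2. condition 'flies at night' holds; pre-flight checklist absent → not met
3. waiver documentation present → met
4. condition 'flies over people' holds; airframe inspection 127 days ago vs limit 120 → not met
5. airspace authorization renewal 499 days ago vs limit 540 → met
6. flight-log audit 48 days ago vs limit 45 → not met
7. condition 'flies beyond visual line of sight' holds; battery cycle review 63 days ago vs limit 60 → not met
8. aviation liability coverage $925,000 < $1,100,000 → not met
9. Part 107 recurrent training 41 days ago vs limit 45 → met
10. insurance policy review 298 days ago vs limit 270 → not met
11. hull coverage $20,000 < $35,000 → not met
12. operations manual absent → not met
Not met: 1, 2, 4, 6, 7, 8, 10, 11, 12

1, 2, 4, 6, 7, 8, 10, 11, 12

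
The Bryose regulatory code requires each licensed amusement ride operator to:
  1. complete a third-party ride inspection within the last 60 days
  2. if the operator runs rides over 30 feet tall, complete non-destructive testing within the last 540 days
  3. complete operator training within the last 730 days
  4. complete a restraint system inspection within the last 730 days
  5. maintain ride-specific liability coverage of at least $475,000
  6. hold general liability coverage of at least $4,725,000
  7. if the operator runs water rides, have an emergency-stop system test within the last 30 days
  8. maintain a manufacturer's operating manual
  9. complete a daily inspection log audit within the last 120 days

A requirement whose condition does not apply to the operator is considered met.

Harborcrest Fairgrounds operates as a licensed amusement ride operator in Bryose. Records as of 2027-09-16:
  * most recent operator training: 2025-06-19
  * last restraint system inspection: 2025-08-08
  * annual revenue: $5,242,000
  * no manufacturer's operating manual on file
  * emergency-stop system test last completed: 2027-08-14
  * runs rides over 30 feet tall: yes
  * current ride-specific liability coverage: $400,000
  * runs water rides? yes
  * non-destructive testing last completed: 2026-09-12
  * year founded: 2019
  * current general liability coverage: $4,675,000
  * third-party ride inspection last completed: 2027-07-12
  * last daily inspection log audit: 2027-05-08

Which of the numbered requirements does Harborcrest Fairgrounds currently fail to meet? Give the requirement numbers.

1, 3, 4, 5, 6, 7, 8, 9

1. third-party ride inspection 66 days ago vs limit 60 → not met
2. condition 'runs rides over 30 feet tall' holds; non-destructive testing 369 days ago vs limit 540 → met
3. operator training 819 days ago vs limit 730 → not met
4. restraint system inspection 769 days ago vs limit 730 → not met
5. ride-specific liability coverage $400,000 < $475,000 → not met
6. general liability coverage $4,675,000 < $4,725,000 → not met
7. condition 'runs water rides' holds; emergency-stop system test 33 days ago vs limit 30 → not met
8. manufacturer's operating manual absent → not met
9. daily inspection log audit 131 days ago vs limit 120 → not met
Not met: 1, 3, 4, 5, 6, 7, 8, 9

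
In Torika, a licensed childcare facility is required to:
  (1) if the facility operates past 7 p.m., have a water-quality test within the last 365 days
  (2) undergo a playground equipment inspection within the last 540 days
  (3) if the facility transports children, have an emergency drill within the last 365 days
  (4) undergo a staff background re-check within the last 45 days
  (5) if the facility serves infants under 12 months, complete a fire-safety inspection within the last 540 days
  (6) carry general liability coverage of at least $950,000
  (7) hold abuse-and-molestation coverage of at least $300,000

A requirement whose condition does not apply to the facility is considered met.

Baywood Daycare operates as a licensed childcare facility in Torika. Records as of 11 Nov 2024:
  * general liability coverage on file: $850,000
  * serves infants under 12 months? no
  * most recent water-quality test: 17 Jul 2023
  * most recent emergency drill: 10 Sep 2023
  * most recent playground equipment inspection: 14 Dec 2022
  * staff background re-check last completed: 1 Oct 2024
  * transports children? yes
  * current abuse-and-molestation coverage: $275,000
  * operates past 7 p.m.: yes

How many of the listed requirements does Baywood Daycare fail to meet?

5

1. condition 'operates past 7 p.m.' holds; water-quality test 483 days ago vs limit 365 → not met
2. playground equipment inspection 698 days ago vs limit 540 → not met
3. condition 'transports children' holds; emergency drill 428 days ago vs limit 365 → not met
4. staff background re-check 41 days ago vs limit 45 → met
5. condition 'serves infants under 12 months' does not hold → requirement n/a → met
6. general liability coverage $850,000 < $950,000 → not met
7. abuse-and-molestation coverage $275,000 < $300,000 → not met
Not met: 5 of 7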